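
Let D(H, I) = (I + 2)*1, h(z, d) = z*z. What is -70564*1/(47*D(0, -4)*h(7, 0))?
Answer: 35282/2303 ≈ 15.320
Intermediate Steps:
h(z, d) = z²
D(H, I) = 2 + I (D(H, I) = (2 + I)*1 = 2 + I)
-70564*1/(47*D(0, -4)*h(7, 0)) = -70564*1/(2303*(2 - 4)) = -70564/((49*47)*(-2)) = -70564/(2303*(-2)) = -70564/(-4606) = -70564*(-1/4606) = 35282/2303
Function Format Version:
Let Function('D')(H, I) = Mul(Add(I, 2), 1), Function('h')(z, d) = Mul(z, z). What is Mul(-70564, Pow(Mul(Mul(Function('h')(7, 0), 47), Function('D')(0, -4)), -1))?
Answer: Rational(35282, 2303) ≈ 15.320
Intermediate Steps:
Function('h')(z, d) = Pow(z, 2)
Function('D')(H, I) = Add(2, I) (Function('D')(H, I) = Mul(Add(2, I), 1) = Add(2, I))
Mul(-70564, Pow(Mul(Mul(Function('h')(7, 0), 47), Function('D')(0, -4)), -1)) = Mul(-70564, Pow(Mul(Mul(Pow(7, 2), 47), Add(2, -4)), -1)) = Mul(-70564, Pow(Mul(Mul(49, 47), -2), -1)) = Mul(-70564, Pow(Mul(2303, -2), -1)) = Mul(-70564, Pow(-4606, -1)) = Mul(-70564, Rational(-1, 4606)) = Rational(35282, 2303)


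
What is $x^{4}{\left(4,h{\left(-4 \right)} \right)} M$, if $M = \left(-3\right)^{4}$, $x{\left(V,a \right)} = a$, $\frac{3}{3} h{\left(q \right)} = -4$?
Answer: $20736$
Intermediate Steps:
$h{\left(q \right)} = -4$
$M = 81$
$x^{4}{\left(4,h{\left(-4 \right)} \right)} M = \left(-4\right)^{4} \cdot 81 = 256 \cdot 81 = 20736$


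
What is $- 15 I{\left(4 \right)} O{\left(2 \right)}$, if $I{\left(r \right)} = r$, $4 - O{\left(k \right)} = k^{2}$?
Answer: $0$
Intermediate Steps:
$O{\left(k \right)} = 4 - k^{2}$
$- 15 I{\left(4 \right)} O{\left(2 \right)} = \left(-15\right) 4 \left(4 - 2^{2}\right) = - 60 \left(4 - 4\right) = \left(-60\right) 0 = 0$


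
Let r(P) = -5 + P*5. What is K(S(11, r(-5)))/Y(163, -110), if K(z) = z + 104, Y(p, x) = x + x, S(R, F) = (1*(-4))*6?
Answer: -4/11 ≈ -0.36364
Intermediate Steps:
r(P) = -5 + 5*P
S(R, F) = -24 (S(R, F) = -4*6 = -24)
Y(p, x) = 2*x
K(z) = 104 + z
K(S(11, r(-5)))/Y(163, -110) = (104 - 24)/((2*(-110))) = 80/(-220) = 80*(-1/220) = -4/11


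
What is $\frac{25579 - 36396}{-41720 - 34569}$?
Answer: $\frac{10817}{76289} \approx 0.14179$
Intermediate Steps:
$\frac{25579 - 36396}{-41720 - 34569} = - \frac{10817}{-76289} = \left(-10817\right) \left(- \frac{1}{76289}\right) = \frac{10817}{76289}$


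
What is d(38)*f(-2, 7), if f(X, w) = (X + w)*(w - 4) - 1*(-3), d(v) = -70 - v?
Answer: -1944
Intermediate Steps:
f(X, w) = 3 + (-4 + w)*(X + w) (f(X, w) = (X + w)*(-4 + w) + 3 = (-4 + w)*(X + w) + 3 = 3 + (-4 + w)*(X + w))
d(38)*f(-2, 7) = (-70 - 1*38)*(3 + 7**2 - 4*(-2) - 4*7 - 2*7) = (-70 - 38)*(3 + 49 + 8 - 28 - 14) = -108*18 = -1944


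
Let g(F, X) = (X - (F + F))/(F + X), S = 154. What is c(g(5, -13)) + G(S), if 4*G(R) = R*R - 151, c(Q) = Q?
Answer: 47153/8 ≈ 5894.1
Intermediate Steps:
g(F, X) = (X - 2*F)/(F + X)
G(R) = -151/4 + R²/4 (G(R) = (R*R - 151)/4 = (R² - 151)/4 = (-151 + R²)/4 = -151/4 + R²/4)
c(g(5, -13)) + G(S) = (-13 - 2*5)/(5 - 13) + (-151/4 + (¼)*154²) = (-13 - 10)/(-8) + (-151/4 + (¼)*23716) = -⅛*(-23) + (-151/4 + 5929) = 23/8 + 23565/4 = 47153/8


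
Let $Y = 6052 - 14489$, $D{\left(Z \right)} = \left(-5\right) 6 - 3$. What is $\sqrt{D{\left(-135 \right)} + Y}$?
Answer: $11 i \sqrt{70} \approx 92.033 i$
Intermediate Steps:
$D{\left(Z \right)} = -33$ ($D{\left(Z \right)} = -30 - 3 = -33$)
$Y = -8437$ ($Y = 6052 - 14489 = -8437$)
$\sqrt{D{\left(-135 \right)} + Y} = \sqrt{-33 - 8437} = \sqrt{-8470} = 11 i \sqrt{70}$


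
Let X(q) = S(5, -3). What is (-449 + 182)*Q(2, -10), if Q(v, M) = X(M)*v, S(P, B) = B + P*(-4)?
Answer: 12282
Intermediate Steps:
S(P, B) = B - 4*P
X(q) = -23 (X(q) = -3 - 4*5 = -3 - 20 = -23)
Q(v, M) = -23*v
(-449 + 182)*Q(2, -10) = (-449 + 182)*(-23*2) = -267*(-46) = 12282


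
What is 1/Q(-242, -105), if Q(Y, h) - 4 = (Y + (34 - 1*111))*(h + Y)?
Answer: 1/110697 ≈ 9.0337e-6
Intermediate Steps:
Q(Y, h) = 4 + (-77 + Y)*(Y + h) (Q(Y, h) = 4 + (Y + (34 - 1*111))*(h + Y) = 4 + (Y + (34 - 111))*(Y + h) = 4 + (Y - 77)*(Y + h) = 4 + (-77 + Y)*(Y + h))
1/Q(-242, -105) = 1/(4 + (-242)² - 77*(-242) - 77*(-105) - 242*(-105)) = 1/(4 + 58564 + 18634 + 8085 + 25410) = 1/110697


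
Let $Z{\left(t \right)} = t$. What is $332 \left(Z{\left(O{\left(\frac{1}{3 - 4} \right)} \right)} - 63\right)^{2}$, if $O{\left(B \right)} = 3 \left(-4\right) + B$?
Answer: $1917632$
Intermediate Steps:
$O{\left(B \right)} = -12 + B$
$332 \left(Z{\left(O{\left(\frac{1}{3 - 4} \right)} \right)} - 63\right)^{2} = 332 \left(\left(-12 + \frac{1}{3 - 4}\right) - 63\right)^{2} = 332 \left(\left(-12 + \frac{1}{-1}\right) - 63\right)^{2} = 332 \left(\left(-12 - 1\right) - 63\right)^{2} = 332 \left(-13 - 63\right)^{2} = 332 \left(-76\right)^{2} = 332 \cdot 5776 = 1917632$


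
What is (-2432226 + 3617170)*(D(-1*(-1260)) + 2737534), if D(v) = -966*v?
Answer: 1801558049056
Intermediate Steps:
(-2432226 + 3617170)*(D(-1*(-1260)) + 2737534) = (-2432226 + 3617170)*(-(-966)*(-1260) + 2737534) = 1184944*(-966*1260 + 2737534) = 1184944*(-1217160 + 2737534) = 1184944*1520374 = 1801558049056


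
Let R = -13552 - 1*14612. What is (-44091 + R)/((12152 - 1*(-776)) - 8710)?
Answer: -24085/1406 ≈ -17.130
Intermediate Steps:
R = -28164 (R = -13552 - 14612 = -28164)
(-44091 + R)/((12152 - 1*(-776)) - 8710) = (-44091 - 28164)/((12152 - 1*(-776)) - 8710) = -72255/((12152 + 776) - 8710) = -72255/(12928 - 8710) = -72255/4218 = -72255*1/4218 = -24085/1406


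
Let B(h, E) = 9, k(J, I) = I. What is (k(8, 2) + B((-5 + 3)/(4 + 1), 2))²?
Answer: 121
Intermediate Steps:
(k(8, 2) + B((-5 + 3)/(4 + 1), 2))² = (2 + 9)² = 11² = 121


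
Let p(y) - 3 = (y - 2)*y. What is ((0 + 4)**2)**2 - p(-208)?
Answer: -43427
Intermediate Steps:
p(y) = 3 + y*(-2 + y) (p(y) = 3 + (y - 2)*y = 3 + (-2 + y)*y = 3 + y*(-2 + y))
((0 + 4)**2)**2 - p(-208) = ((0 + 4)**2)**2 - (3 + (-208)**2 - 2*(-208)) = (4**2)**2 - (3 + 43264 + 416) = 16**2 - 1*43683 = 256 - 43683 = -43427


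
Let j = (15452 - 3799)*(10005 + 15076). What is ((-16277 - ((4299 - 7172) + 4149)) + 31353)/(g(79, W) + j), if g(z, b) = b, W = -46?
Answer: 4600/97422949 ≈ 4.7217e-5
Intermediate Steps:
j = 292268893 (j = 11653*25081 = 292268893)
((-16277 - ((4299 - 7172) + 4149)) + 31353)/(g(79, W) + j) = ((-16277 - ((4299 - 7172) + 4149)) + 31353)/(-46 + 292268893) = ((-16277 - (-2873 + 4149)) + 31353)/292268847 = ((-16277 - 1*1276) + 31353)*(1/292268847) = ((-16277 - 1276) + 31353)*(1/292268847) = (-17553 + 31353)*(1/292268847) = 13800*(1/292268847) = 4600/97422949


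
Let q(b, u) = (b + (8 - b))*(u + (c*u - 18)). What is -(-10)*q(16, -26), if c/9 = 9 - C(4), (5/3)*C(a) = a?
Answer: -127072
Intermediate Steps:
C(a) = 3*a/5
c = 297/5 (c = 9*(9 - 3*4/5) = 9*(9 - 1*12/5) = 9*(9 - 12/5) = 9*(33/5) = 297/5 ≈ 59.400)
q(b, u) = -144 + 2416*u/5 (q(b, u) = (b + (8 - b))*(u + (297*u/5 - 18)) = 8*(u + (-18 + 297*u/5)) = 8*(-18 + 302*u/5) = -144 + 2416*u/5)
-(-10)*q(16, -26) = -(-10)*(-144 + (2416/5)*(-26)) = -(-10)*(-144 - 62816/5) = -(-10)*(-63536)/5 = -5*127072/5 = -127072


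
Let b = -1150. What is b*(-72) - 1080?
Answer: 81720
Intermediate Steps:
b*(-72) - 1080 = -1150*(-72) - 1080 = 82800 - 1080 = 81720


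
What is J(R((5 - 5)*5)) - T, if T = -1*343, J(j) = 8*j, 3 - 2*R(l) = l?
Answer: 355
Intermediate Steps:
R(l) = 3/2 - l/2
T = -343
J(R((5 - 5)*5)) - T = 8*(3/2 - (5 - 5)*5/2) - 1*(-343) = 8*(3/2 - 0*5) + 343 = 8*(3/2 - ½*0) + 343 = 8*(3/2 + 0) + 343 = 8*(3/2) + 343 = 12 + 343 = 355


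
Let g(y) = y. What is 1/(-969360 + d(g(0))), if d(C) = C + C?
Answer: -1/969360 ≈ -1.0316e-6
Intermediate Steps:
d(C) = 2*C
1/(-969360 + d(g(0))) = 1/(-969360 + 2*0) = 1/(-969360 + 0) = 1/(-969360) = -1/969360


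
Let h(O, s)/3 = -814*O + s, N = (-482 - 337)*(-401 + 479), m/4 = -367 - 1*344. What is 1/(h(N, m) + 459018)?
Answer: 1/156450330 ≈ 6.3918e-9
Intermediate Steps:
m = -2844 (m = 4*(-367 - 1*344) = 4*(-367 - 344) = 4*(-711) = -2844)
N = -63882 (N = -819*78 = -63882)
h(O, s) = -2442*O + 3*s (h(O, s) = 3*(-814*O + s) = 3*(s - 814*O) = -2442*O + 3*s)
1/(h(N, m) + 459018) = 1/((-2442*(-63882) + 3*(-2844)) + 459018) = 1/((155999844 - 8532) + 459018) = 1/(155991312 + 459018) = 1/156450330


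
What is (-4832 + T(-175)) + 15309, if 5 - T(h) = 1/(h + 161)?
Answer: 146749/14 ≈ 10482.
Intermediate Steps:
T(h) = 5 - 1/(161 + h) (T(h) = 5 - 1/(h + 161) = 5 - 1/(161 + h))
(-4832 + T(-175)) + 15309 = (-4832 + (804 + 5*(-175))/(161 - 175)) + 15309 = (-4832 + (804 - 875)/(-14)) + 15309 = (-4832 - 1/14*(-71)) + 15309 = (-4832 + 71/14) + 15309 = -67577/14 + 15309 = 146749/14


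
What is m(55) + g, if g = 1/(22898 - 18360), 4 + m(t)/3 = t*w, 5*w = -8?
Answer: -1252487/4538 ≈ -276.00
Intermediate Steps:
w = -8/5 (w = (1/5)*(-8) = -8/5 ≈ -1.6000)
m(t) = -12 - 24*t/5 (m(t) = -12 + 3*(t*(-8/5)) = -12 + 3*(-8*t/5) = -12 - 24*t/5)
g = 1/4538 ≈ 0.00022036
m(55) + g = (-12 - 24/5*55) + 1/4538 = (-12 - 264) + 1/4538 = -276 + 1/4538 = -1252487/4538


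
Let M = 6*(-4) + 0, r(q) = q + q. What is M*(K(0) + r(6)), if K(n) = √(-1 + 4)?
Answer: -288 - 24*√3 ≈ -329.57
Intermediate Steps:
r(q) = 2*q
M = -24 (M = -24 + 0 = -24)
K(n) = √3
M*(K(0) + r(6)) = -24*(√3 + 2*6) = -24*(√3 + 12) = -24*(12 + √3) = -288 - 24*√3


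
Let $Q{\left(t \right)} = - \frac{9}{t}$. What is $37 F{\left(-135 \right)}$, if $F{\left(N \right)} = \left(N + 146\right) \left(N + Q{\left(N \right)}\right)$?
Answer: $- \frac{823768}{15} \approx -54918.0$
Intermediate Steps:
$F{\left(N \right)} = \left(146 + N\right) \left(N - \frac{9}{N}\right)$ ($F{\left(N \right)} = \left(N + 146\right) \left(N - \frac{9}{N}\right) = \left(146 + N\right) \left(N - \frac{9}{N}\right)$)
$37 F{\left(-135 \right)} = 37 \left(-9 + \left(-135\right)^{2} - \frac{1314}{-135} + 146 \left(-135\right)\right) = 37 \left(-9 + 18225 - - \frac{146}{15} - 19710\right) = 37 \left(-9 + 18225 + \frac{146}{15} - 19710\right) = 37 \left(- \frac{22264}{15}\right) = - \frac{823768}{15}$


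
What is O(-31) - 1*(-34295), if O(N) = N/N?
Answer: 34296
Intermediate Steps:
O(N) = 1
O(-31) - 1*(-34295) = 1 - 1*(-34295) = 1 + 34295 = 34296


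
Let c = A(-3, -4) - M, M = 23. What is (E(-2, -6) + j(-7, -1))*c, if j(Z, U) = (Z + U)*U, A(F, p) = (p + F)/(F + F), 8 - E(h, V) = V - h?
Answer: -1310/3 ≈ -436.67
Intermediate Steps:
E(h, V) = 8 + h - V (E(h, V) = 8 - (V - h) = 8 + (h - V) = 8 + h - V)
A(F, p) = (F + p)/(2*F) (A(F, p) = (F + p)/((2*F)) = (F + p)*(1/(2*F)) = (F + p)/(2*F))
j(Z, U) = U*(U + Z) (j(Z, U) = (U + Z)*U = U*(U + Z))
c = -131/6 (c = (½)*(-3 - 4)/(-3) - 1*23 = (½)*(-⅓)*(-7) - 23 = 7/6 - 23 = -131/6 ≈ -21.833)
(E(-2, -6) + j(-7, -1))*c = ((8 - 2 - 1*(-6)) - (-1 - 7))*(-131/6) = ((8 - 2 + 6) - 1*(-8))*(-131/6) = (12 + 8)*(-131/6) = 20*(-131/6) = -1310/3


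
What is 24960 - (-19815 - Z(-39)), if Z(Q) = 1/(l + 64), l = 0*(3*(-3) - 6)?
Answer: 2865601/64 ≈ 44775.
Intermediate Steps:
l = 0 (l = 0*(-9 - 6) = 0*(-15) = 0)
Z(Q) = 1/64 (Z(Q) = 1/(0 + 64) = 1/64)
24960 - (-19815 - Z(-39)) = 24960 - (-19815 - 1*1/64) = 24960 - (-19815 - 1/64) = 24960 - 1*(-1268161/64) = 24960 + 1268161/64 = 2865601/64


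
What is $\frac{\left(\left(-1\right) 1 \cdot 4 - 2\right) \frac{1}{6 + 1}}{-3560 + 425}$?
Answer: $\frac{2}{7315} \approx 0.00027341$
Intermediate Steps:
$\frac{\left(\left(-1\right) 1 \cdot 4 - 2\right) \frac{1}{6 + 1}}{-3560 + 425} = \frac{\left(\left(-1\right) 4 - 2\right) \frac{1}{7}}{-3135} = \left(-4 - 2\right) \frac{1}{7} \left(- \frac{1}{3135}\right) = \left(-6\right) \frac{1}{7} \left(- \frac{1}{3135}\right) = \left(- \frac{6}{7}\right) \left(- \frac{1}{3135}\right) = \frac{2}{7315}$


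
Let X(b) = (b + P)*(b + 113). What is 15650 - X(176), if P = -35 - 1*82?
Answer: -1401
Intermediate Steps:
P = -117 (P = -35 - 82 = -117)
X(b) = (-117 + b)*(113 + b) (X(b) = (b - 117)*(b + 113) = (-117 + b)*(113 + b))
15650 - X(176) = 15650 - (-13221 + 176² - 4*176) = 15650 - (-13221 + 30976 - 704) = 15650 - 1*17051 = 15650 - 17051 = -1401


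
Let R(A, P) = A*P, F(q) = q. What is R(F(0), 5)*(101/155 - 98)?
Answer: 0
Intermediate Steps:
R(F(0), 5)*(101/155 - 98) = (0*5)*(101/155 - 98) = 0*(101*(1/155) - 98) = 0*(101/155 - 98) = 0*(-15089/155) = 0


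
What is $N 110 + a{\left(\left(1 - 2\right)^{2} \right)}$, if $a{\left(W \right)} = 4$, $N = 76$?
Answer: $8364$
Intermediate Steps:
$N 110 + a{\left(\left(1 - 2\right)^{2} \right)} = 76 \cdot 110 + 4 = 8360 + 4 = 8364$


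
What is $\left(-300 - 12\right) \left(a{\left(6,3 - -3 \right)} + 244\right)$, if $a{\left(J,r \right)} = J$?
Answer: $-78000$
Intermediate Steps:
$\left(-300 - 12\right) \left(a{\left(6,3 - -3 \right)} + 244\right) = \left(-300 - 12\right) \left(6 + 244\right) = \left(-312\right) 250 = -78000$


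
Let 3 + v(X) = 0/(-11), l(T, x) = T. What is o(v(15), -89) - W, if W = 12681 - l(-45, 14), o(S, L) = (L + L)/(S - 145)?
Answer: -941635/74 ≈ -12725.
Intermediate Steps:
v(X) = -3 (v(X) = -3 + 0/(-11) = -3 + 0*(-1/11) = -3 + 0 = -3)
o(S, L) = 2*L/(-145 + S) (o(S, L) = (2*L)/(-145 + S) = 2*L/(-145 + S))
W = 12726 (W = 12681 - 1*(-45) = 12681 + 45 = 12726)
o(v(15), -89) - W = 2*(-89)/(-145 - 3) - 1*12726 = 2*(-89)/(-148) - 12726 = 2*(-89)*(-1/148) - 12726 = 89/74 - 12726 = -941635/74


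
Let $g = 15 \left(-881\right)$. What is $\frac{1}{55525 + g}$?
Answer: $\frac{1}{42310} \approx 2.3635 \cdot 10^{-5}$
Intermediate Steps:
$g = -13215$
$\frac{1}{55525 + g} = \frac{1}{55525 - 13215} = \frac{1}{42310}$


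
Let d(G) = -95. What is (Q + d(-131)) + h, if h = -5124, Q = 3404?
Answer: -1815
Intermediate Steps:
(Q + d(-131)) + h = (3404 - 95) - 5124 = 3309 - 5124 = -1815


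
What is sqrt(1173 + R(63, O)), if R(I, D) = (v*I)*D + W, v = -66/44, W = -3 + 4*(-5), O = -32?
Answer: sqrt(4174) ≈ 64.606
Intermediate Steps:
W = -23 (W = -3 - 20 = -23)
v = -3/2 (v = -66*1/44 = -3/2 ≈ -1.5000)
R(I, D) = -23 - 3*D*I/2 (R(I, D) = (-3*I/2)*D - 23 = -3*D*I/2 - 23 = -23 - 3*D*I/2)
sqrt(1173 + R(63, O)) = sqrt(1173 + (-23 - 3/2*(-32)*63)) = sqrt(1173 + (-23 + 3024)) = sqrt(1173 + 3001) = sqrt(4174)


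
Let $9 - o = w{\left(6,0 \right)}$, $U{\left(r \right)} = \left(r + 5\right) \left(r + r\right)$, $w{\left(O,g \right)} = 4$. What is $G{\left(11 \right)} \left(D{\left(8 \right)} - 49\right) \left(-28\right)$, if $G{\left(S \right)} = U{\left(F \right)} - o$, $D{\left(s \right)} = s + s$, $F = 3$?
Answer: $39732$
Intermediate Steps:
$D{\left(s \right)} = 2 s$
$U{\left(r \right)} = 2 r \left(5 + r\right)$ ($U{\left(r \right)} = \left(5 + r\right) 2 r = 2 r \left(5 + r\right)$)
$o = 5$ ($o = 9 - 4 = 5$)
$G{\left(S \right)} = 43$ ($G{\left(S \right)} = 2 \cdot 3 \left(5 + 3\right) - 5 = 2 \cdot 3 \cdot 8 - 5 = 48 - 5 = 43$)
$G{\left(11 \right)} \left(D{\left(8 \right)} - 49\right) \left(-28\right) = 43 \left(2 \cdot 8 - 49\right) \left(-28\right) = 43 \left(16 - 49\right) \left(-28\right) = 43 \left(-33\right) \left(-28\right) = \left(-1419\right) \left(-28\right) = 39732$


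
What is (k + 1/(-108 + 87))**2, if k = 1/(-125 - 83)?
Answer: 52441/19079424 ≈ 0.0027486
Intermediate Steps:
k = -1/208 (k = 1/(-208) = -1/208 ≈ -0.0048077)
(k + 1/(-108 + 87))**2 = (-1/208 + 1/(-108 + 87))**2 = (-1/208 + 1/(-21))**2 = (-1/208 - 1/21)**2 = (-229/4368)**2 = 52441/19079424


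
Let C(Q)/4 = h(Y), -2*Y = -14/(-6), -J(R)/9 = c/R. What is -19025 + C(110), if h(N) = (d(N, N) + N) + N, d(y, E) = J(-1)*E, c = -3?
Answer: -56725/3 ≈ -18908.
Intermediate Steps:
J(R) = 27/R (J(R) = -(-27)/R = 27/R)
d(y, E) = -27*E (d(y, E) = (27/(-1))*E = (27*(-1))*E = -27*E)
Y = -7/6 (Y = -(-7)/(-6) = -(-7)*(-1)/6 = -1/2*7/3 = -7/6 ≈ -1.1667)
h(N) = -25*N (h(N) = (-27*N + N) + N = -26*N + N = -25*N)
C(Q) = 350/3 (C(Q) = 4*(-25*(-7/6)) = 4*(175/6) = 350/3)
-19025 + C(110) = -19025 + 350/3 = -56725/3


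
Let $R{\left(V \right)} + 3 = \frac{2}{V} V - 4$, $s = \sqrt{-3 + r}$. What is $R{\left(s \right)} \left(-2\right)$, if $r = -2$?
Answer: $10$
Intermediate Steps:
$s = i \sqrt{5}$ ($s = \sqrt{-3 - 2} = \sqrt{-5} = i \sqrt{5} \approx 2.2361 i$)
$R{\left(V \right)} = -5$ ($R{\left(V \right)} = -3 + \left(\frac{2}{V} V - 4\right) = -3 + \left(2 - 4\right) = -3 - 2 = -5$)
$R{\left(s \right)} \left(-2\right) = \left(-5\right) \left(-2\right) = 10$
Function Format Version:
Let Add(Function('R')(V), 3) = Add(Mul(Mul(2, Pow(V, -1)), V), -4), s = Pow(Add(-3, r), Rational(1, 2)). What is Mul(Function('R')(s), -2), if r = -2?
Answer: 10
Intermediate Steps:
s = Mul(I, Pow(5, Rational(1, 2))) (s = Pow(Add(-3, -2), Rational(1, 2)) = Pow(-5, Rational(1, 2)) = Mul(I, Pow(5, Rational(1, 2))) ≈ Mul(2.2361, I))
Function('R')(V) = -5 (Function('R')(V) = Add(-3, Add(Mul(Mul(2, Pow(V, -1)), V), -4)) = Add(-3, Add(2, -4)) = Add(-3, -2) = -5)
Mul(Function('R')(s), -2) = Mul(-5, -2) = 10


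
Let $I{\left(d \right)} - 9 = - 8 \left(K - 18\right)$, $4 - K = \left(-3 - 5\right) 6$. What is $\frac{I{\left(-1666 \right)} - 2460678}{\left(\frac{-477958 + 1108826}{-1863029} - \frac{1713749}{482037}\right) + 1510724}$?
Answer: $- \frac{315720768971994099}{193814363536474145} \approx -1.629$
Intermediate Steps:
$K = 52$ ($K = 4 - \left(-3 - 5\right) 6 = 4 - \left(-8\right) 6 = 4 - -48 = 4 + 48 = 52$)
$I{\left(d \right)} = -263$ ($I{\left(d \right)} = 9 - 8 \left(52 - 18\right) = 9 - 272 = -263$)
$\frac{I{\left(-1666 \right)} - 2460678}{\left(\frac{-477958 + 1108826}{-1863029} - \frac{1713749}{482037}\right) + 1510724} = \frac{-263 - 2460678}{\left(\frac{-477958 + 1108826}{-1863029} - \frac{1713749}{482037}\right) + 1510724} = - \frac{2460941}{\left(630868 \left(- \frac{1}{1863029}\right) - \frac{1713749}{482037}\right) + 1510724} = - \frac{2460941}{\left(- \frac{90124}{266147} - \frac{1713749}{482037}\right) + 1510724} = - \frac{2460941}{- \frac{499552257691}{128292701439} + 1510724} = - \frac{2460941}{\frac{193814363536474145}{128292701439}} = \left(-2460941\right) \frac{128292701439}{193814363536474145} = - \frac{315720768971994099}{193814363536474145}$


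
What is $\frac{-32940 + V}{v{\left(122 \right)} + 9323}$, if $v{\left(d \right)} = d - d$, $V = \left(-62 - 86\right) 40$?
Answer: $- \frac{38860}{9323} \approx -4.1682$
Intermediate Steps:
$V = -5920$ ($V = \left(-148\right) 40 = -5920$)
$v{\left(d \right)} = 0$
$\frac{-32940 + V}{v{\left(122 \right)} + 9323} = \frac{-32940 - 5920}{0 + 9323} = - \frac{38860}{9323}$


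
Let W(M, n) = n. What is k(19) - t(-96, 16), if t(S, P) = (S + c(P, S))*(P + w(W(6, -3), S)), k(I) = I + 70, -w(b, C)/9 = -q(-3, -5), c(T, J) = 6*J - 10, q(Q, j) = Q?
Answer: -7413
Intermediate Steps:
c(T, J) = -10 + 6*J
w(b, C) = -27 (w(b, C) = -(-9)*(-3) = -9*3 = -27)
k(I) = 70 + I
t(S, P) = (-27 + P)*(-10 + 7*S) (t(S, P) = (S + (-10 + 6*S))*(P - 27) = (-10 + 7*S)*(-27 + P) = (-27 + P)*(-10 + 7*S))
k(19) - t(-96, 16) = (70 + 19) - (270 - 189*(-96) - 10*16 + 7*16*(-96)) = 89 - (270 + 18144 - 160 - 10752) = 89 - 1*7502 = 89 - 7502 = -7413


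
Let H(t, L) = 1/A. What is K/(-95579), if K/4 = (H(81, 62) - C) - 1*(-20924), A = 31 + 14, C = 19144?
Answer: -320404/4301055 ≈ -0.074494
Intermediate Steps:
A = 45
H(t, L) = 1/45
K = 320404/45 (K = 4*((1/45 - 1*19144) - 1*(-20924)) = 4*((1/45 - 19144) + 20924) = 4*(-861479/45 + 20924) = 4*(80101/45) = 320404/45 ≈ 7120.1)
K/(-95579) = (320404/45)/(-95579) = (320404/45)*(-1/95579) = -320404/4301055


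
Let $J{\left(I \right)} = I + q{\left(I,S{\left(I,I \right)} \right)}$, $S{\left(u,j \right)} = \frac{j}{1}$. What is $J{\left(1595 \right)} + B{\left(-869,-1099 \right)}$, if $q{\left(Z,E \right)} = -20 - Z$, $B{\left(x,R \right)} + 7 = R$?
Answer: $-1126$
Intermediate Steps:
$B{\left(x,R \right)} = -7 + R$
$S{\left(u,j \right)} = j$ ($S{\left(u,j \right)} = j 1 = j$)
$J{\left(I \right)} = -20$ ($J{\left(I \right)} = I - \left(20 + I\right) = -20$)
$J{\left(1595 \right)} + B{\left(-869,-1099 \right)} = -20 - 1106 = -1126$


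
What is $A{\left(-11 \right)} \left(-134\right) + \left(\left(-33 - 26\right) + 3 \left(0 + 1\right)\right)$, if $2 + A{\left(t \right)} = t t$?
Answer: $-16002$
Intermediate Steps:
$A{\left(t \right)} = -2 + t^{2}$ ($A{\left(t \right)} = -2 + t t = -2 + t^{2}$)
$A{\left(-11 \right)} \left(-134\right) + \left(\left(-33 - 26\right) + 3 \left(0 + 1\right)\right) = \left(-2 + \left(-11\right)^{2}\right) \left(-134\right) + \left(\left(-33 - 26\right) + 3 \left(0 + 1\right)\right) = \left(-2 + 121\right) \left(-134\right) + \left(-59 + 3 \cdot 1\right) = 119 \left(-134\right) + \left(-59 + 3\right) = -15946 - 56 = -16002$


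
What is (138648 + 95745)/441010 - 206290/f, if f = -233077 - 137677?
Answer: 88939047611/81753110770 ≈ 1.0879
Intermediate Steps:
f = -370754
(138648 + 95745)/441010 - 206290/f = (138648 + 95745)/441010 - 206290/(-370754) = 234393*(1/441010) - 206290*(-1/370754) = 234393/441010 + 103145/185377 = 88939047611/81753110770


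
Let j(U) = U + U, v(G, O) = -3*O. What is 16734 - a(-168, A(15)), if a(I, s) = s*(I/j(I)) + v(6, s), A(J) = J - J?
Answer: 16734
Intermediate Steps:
j(U) = 2*U
A(J) = 0
a(I, s) = -5*s/2 (a(I, s) = s*(I/((2*I))) - 3*s = s*(I*(1/(2*I))) - 3*s = s*(½) - 3*s = s/2 - 3*s = -5*s/2)
16734 - a(-168, A(15)) = 16734 - (-5)*0/2 = 16734 - 1*0 = 16734 + 0 = 16734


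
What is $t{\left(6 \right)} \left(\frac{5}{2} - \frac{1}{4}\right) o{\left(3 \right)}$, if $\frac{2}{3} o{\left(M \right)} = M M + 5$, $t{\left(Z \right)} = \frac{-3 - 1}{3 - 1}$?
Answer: $- \frac{189}{2} \approx -94.5$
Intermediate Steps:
$t{\left(Z \right)} = -2$ ($t{\left(Z \right)} = - \frac{4}{2} = \left(-4\right) \frac{1}{2} = -2$)
$o{\left(M \right)} = \frac{15}{2} + \frac{3 M^{2}}{2}$ ($o{\left(M \right)} = \frac{3 \left(M M + 5\right)}{2} = \frac{3 \left(M^{2} + 5\right)}{2} = \frac{3 \left(5 + M^{2}\right)}{2} = \frac{15}{2} + \frac{3 M^{2}}{2}$)
$t{\left(6 \right)} \left(\frac{5}{2} - \frac{1}{4}\right) o{\left(3 \right)} = - 2 \left(\frac{5}{2} - \frac{1}{4}\right) \left(\frac{15}{2} + \frac{3 \cdot 3^{2}}{2}\right) = - 2 \left(5 \cdot \frac{1}{2} - \frac{1}{4}\right) \left(\frac{15}{2} + \frac{3}{2} \cdot 9\right) = - 2 \left(\frac{5}{2} - \frac{1}{4}\right) \left(\frac{15}{2} + \frac{27}{2}\right) = \left(-2\right) \frac{9}{4} \cdot 21 = \left(- \frac{9}{2}\right) 21 = - \frac{189}{2}$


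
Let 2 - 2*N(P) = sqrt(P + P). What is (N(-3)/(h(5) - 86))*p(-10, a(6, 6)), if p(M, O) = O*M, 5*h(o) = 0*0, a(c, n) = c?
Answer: 30/43 - 15*I*sqrt(6)/43 ≈ 0.69767 - 0.85447*I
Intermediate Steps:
h(o) = 0 (h(o) = (0*0)/5 = (1/5)*0 = 0)
N(P) = 1 - sqrt(2)*sqrt(P)/2 (N(P) = 1 - sqrt(P + P)/2 = 1 - sqrt(2)*sqrt(P)/2)
p(M, O) = M*O
(N(-3)/(h(5) - 86))*p(-10, a(6, 6)) = ((1 - sqrt(2)*sqrt(-3)/2)/(0 - 86))*(-10*6) = ((1 - sqrt(2)*I*sqrt(3)/2)/(-86))*(-60) = -(1 - I*sqrt(6)/2)/86*(-60) = (-1/86 + I*sqrt(6)/172)*(-60) = 30/43 - 15*I*sqrt(6)/43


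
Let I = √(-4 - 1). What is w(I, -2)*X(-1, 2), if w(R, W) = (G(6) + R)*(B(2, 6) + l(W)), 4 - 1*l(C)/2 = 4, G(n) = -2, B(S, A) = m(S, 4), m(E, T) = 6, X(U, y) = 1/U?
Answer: 12 - 6*I*√5 ≈ 12.0 - 13.416*I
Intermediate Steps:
B(S, A) = 6
l(C) = 0 (l(C) = 8 - 2*4 = 8 - 8 = 0)
I = I*√5 (I = √(-5) = I*√5 ≈ 2.2361*I)
w(R, W) = -12 + 6*R (w(R, W) = (-2 + R)*(6 + 0) = (-2 + R)*6 = -12 + 6*R)
w(I, -2)*X(-1, 2) = (-12 + 6*(I*√5))/(-1) = (-12 + 6*I*√5)*(-1) = 12 - 6*I*√5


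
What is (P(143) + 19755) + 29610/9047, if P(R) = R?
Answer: 180046816/9047 ≈ 19901.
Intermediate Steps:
(P(143) + 19755) + 29610/9047 = (143 + 19755) + 29610/9047 = 19898 + 29610*(1/9047) = 19898 + 29610/9047 = 180046816/9047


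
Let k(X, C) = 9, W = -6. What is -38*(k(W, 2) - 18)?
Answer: 342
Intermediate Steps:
-38*(k(W, 2) - 18) = -38*(9 - 18) = -38*(-9) = 342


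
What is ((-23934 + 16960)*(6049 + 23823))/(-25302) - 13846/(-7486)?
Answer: 389972177225/47352693 ≈ 8235.5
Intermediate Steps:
((-23934 + 16960)*(6049 + 23823))/(-25302) - 13846/(-7486) = -6974*29872*(-1/25302) - 13846*(-1/7486) = -208327328*(-1/25302) + 6923/3743 = 104163664/12651 + 6923/3743 = 389972177225/47352693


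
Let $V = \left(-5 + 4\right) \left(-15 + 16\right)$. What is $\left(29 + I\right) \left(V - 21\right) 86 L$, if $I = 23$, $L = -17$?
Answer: $1672528$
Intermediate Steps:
$V = -1$ ($V = \left(-1\right) 1 = -1$)
$\left(29 + I\right) \left(V - 21\right) 86 L = \left(29 + 23\right) \left(-1 - 21\right) 86 \left(-17\right) = 52 \left(-22\right) 86 \left(-17\right) = \left(-1144\right) 86 \left(-17\right) = \left(-98384\right) \left(-17\right) = 1672528$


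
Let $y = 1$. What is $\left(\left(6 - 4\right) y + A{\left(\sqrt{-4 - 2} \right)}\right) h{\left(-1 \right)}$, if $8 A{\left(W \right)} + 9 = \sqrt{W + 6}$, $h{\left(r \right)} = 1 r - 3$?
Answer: $- \frac{7}{2} - \frac{\sqrt{6 + i \sqrt{6}}}{2} \approx -4.749 - 0.24514 i$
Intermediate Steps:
$h{\left(r \right)} = -3 + r$ ($h{\left(r \right)} = r - 3 = -3 + r$)
$A{\left(W \right)} = - \frac{9}{8} + \frac{\sqrt{6 + W}}{8}$ ($A{\left(W \right)} = - \frac{9}{8} + \frac{\sqrt{W + 6}}{8} = - \frac{9}{8} + \frac{\sqrt{6 + W}}{8}$)
$\left(\left(6 - 4\right) y + A{\left(\sqrt{-4 - 2} \right)}\right) h{\left(-1 \right)} = \left(\left(6 - 4\right) 1 - \left(\frac{9}{8} - \frac{\sqrt{6 + \sqrt{-4 - 2}}}{8}\right)\right) \left(-3 - 1\right) = \left(2 \cdot 1 - \left(\frac{9}{8} - \frac{\sqrt{6 + \sqrt{-6}}}{8}\right)\right) \left(-4\right) = \left(2 - \left(\frac{9}{8} - \frac{\sqrt{6 + i \sqrt{6}}}{8}\right)\right) \left(-4\right) = \left(\frac{7}{8} + \frac{\sqrt{6 + i \sqrt{6}}}{8}\right) \left(-4\right) = - \frac{7}{2} - \frac{\sqrt{6 + i \sqrt{6}}}{2}$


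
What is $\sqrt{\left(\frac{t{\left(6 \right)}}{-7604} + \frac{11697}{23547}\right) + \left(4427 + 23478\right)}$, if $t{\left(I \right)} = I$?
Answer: $\frac{\sqrt{24850929015093379618}}{29841898} \approx 167.05$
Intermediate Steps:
$\sqrt{\left(\frac{t{\left(6 \right)}}{-7604} + \frac{11697}{23547}\right) + \left(4427 + 23478\right)} = \sqrt{\left(\frac{6}{-7604} + \frac{11697}{23547}\right) + \left(4427 + 23478\right)} = \sqrt{\left(6 \left(- \frac{1}{7604}\right) + 11697 \cdot \frac{1}{23547}\right) + 27905} = \sqrt{\left(- \frac{3}{3802} + \frac{3899}{7849}\right) + 27905} = \sqrt{\frac{14800451}{29841898} + 27905} = \sqrt{\frac{832752964141}{29841898}} = \frac{\sqrt{24850929015093379618}}{29841898}$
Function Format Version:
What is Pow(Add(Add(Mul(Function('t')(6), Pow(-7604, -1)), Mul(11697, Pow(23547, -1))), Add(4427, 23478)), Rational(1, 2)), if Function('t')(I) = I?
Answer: Mul(Rational(1, 29841898), Pow(24850929015093379618, Rational(1, 2))) ≈ 167.05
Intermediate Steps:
Pow(Add(Add(Mul(Function('t')(6), Pow(-7604, -1)), Mul(11697, Pow(23547, -1))), Add(4427, 23478)), Rational(1, 2)) = Pow(Add(Add(Mul(6, Pow(-7604, -1)), Mul(11697, Pow(23547, -1))), Add(4427, 23478)), Rational(1, 2)) = Pow(Add(Add(Mul(6, Rational(-1, 7604)), Mul(11697, Rational(1, 23547))), 27905), Rational(1, 2)) = Pow(Add(Add(Rational(-3, 3802), Rational(3899, 7849)), 27905), Rational(1, 2)) = Pow(Add(Rational(14800451, 29841898), 27905), Rational(1, 2)) = Pow(Rational(832752964141, 29841898), Rational(1, 2)) = Mul(Rational(1, 29841898), Pow(24850929015093379618, Rational(1, 2)))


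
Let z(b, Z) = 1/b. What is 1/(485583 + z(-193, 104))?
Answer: 193/93717518 ≈ 2.0594e-6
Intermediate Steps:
1/(485583 + z(-193, 104)) = 1/(485583 + 1/(-193)) = 1/(485583 - 1/193) = 1/(93717518/193) = 193/93717518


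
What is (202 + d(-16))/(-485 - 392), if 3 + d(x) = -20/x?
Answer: -801/3508 ≈ -0.22834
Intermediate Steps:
d(x) = -3 - 20/x
(202 + d(-16))/(-485 - 392) = (202 + (-3 - 20/(-16)))/(-485 - 392) = (202 + (-3 - 20*(-1/16)))/(-877) = (202 + (-3 + 5/4))*(-1/877) = (202 - 7/4)*(-1/877) = (801/4)*(-1/877) = -801/3508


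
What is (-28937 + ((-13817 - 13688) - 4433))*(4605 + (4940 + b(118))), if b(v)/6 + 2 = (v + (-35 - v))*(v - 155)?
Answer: -1053320125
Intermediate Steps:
b(v) = 32538 - 210*v (b(v) = -12 + 6*((v + (-35 - v))*(v - 155)) = -12 + 6*(-35*(-155 + v)) = -12 + 6*(5425 - 35*v) = -12 + (32550 - 210*v) = 32538 - 210*v)
(-28937 + ((-13817 - 13688) - 4433))*(4605 + (4940 + b(118))) = (-28937 + ((-13817 - 13688) - 4433))*(4605 + (4940 + (32538 - 210*118))) = (-28937 + (-27505 - 4433))*(4605 + (4940 + (32538 - 24780))) = (-28937 - 31938)*(4605 + (4940 + 7758)) = -60875*(4605 + 12698) = -60875*17303 = -1053320125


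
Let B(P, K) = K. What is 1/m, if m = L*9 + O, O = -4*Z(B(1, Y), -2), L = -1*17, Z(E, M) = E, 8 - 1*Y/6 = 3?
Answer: -1/273 ≈ -0.0036630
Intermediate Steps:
Y = 30 (Y = 48 - 6*3 = 48 - 18 = 30)
L = -17
O = -120 (O = -4*30 = -120)
m = -273 (m = -17*9 - 120 = -153 - 120 = -273)
1/m = 1/(-273) = -1/273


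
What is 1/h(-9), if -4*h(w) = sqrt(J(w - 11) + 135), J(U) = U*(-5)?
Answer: -4*sqrt(235)/235 ≈ -0.26093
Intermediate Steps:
J(U) = -5*U
h(w) = -sqrt(190 - 5*w)/4 (h(w) = -sqrt(-5*(w - 11) + 135)/4 = -sqrt(-5*(-11 + w) + 135)/4 = -sqrt((55 - 5*w) + 135)/4 = -sqrt(190 - 5*w)/4)
1/h(-9) = 1/(-sqrt(190 - 5*(-9))/4) = 1/(-sqrt(190 + 45)/4) = 1/(-sqrt(235)/4) = -4*sqrt(235)/235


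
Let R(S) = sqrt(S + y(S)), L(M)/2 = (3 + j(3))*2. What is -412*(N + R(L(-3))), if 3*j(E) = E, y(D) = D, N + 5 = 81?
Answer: -31312 - 1648*sqrt(2) ≈ -33643.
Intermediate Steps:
N = 76 (N = -5 + 81 = 76)
j(E) = E/3
L(M) = 16 (L(M) = 2*((3 + (1/3)*3)*2) = 2*((3 + 1)*2) = 2*(4*2) = 2*8 = 16)
R(S) = sqrt(2)*sqrt(S) (R(S) = sqrt(S + S) = sqrt(2*S) = sqrt(2)*sqrt(S))
-412*(N + R(L(-3))) = -412*(76 + sqrt(2)*sqrt(16)) = -412*(76 + sqrt(2)*4) = -412*(76 + 4*sqrt(2)) = -31312 - 1648*sqrt(2)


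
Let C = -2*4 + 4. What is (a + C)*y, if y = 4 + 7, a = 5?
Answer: 11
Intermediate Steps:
y = 11
C = -4 (C = -8 + 4 = -4)
(a + C)*y = (5 - 4)*11 = 1*11 = 11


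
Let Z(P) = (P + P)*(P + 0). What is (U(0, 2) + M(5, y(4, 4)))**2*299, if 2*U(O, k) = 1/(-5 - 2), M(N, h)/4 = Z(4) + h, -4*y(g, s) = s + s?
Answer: 842893259/196 ≈ 4.3005e+6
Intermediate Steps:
Z(P) = 2*P**2 (Z(P) = (2*P)*P = 2*P**2)
y(g, s) = -s/2 (y(g, s) = -(s + s)/4 = -s/2)
M(N, h) = 128 + 4*h (M(N, h) = 4*(2*4**2 + h) = 4*(2*16 + h) = 4*(32 + h) = 128 + 4*h)
U(O, k) = -1/14 (U(O, k) = 1/(2*(-5 - 2)) = (1/2)/(-7) = (1/2)*(-1/7) = -1/14)
(U(0, 2) + M(5, y(4, 4)))**2*299 = (-1/14 + (128 + 4*(-1/2*4)))**2*299 = (-1/14 + (128 + 4*(-2)))**2*299 = (-1/14 + (128 - 8))**2*299 = (-1/14 + 120)**2*299 = (1679/14)**2*299 = (2819041/196)*299 = 842893259/196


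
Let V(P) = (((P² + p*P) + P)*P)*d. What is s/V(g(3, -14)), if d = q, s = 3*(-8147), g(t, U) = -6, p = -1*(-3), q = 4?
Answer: 8147/96 ≈ 84.865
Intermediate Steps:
p = 3
s = -24441
d = 4
V(P) = 4*P*(P² + 4*P) (V(P) = (((P² + 3*P) + P)*P)*4 = ((P² + 4*P)*P)*4 = (P*(P² + 4*P))*4 = 4*P*(P² + 4*P))
s/V(g(3, -14)) = -24441*1/(144*(4 - 6)) = -24441/(4*36*(-2)) = -24441/(-288) = -24441*(-1/288) = 8147/96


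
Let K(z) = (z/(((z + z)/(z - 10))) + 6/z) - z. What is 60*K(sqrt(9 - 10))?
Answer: -300 - 390*I ≈ -300.0 - 390.0*I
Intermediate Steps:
K(z) = -5 + 6/z - z/2 (K(z) = (z/(((2*z)/(-10 + z))) + 6/z) - z = (z/((2*z/(-10 + z))) + 6/z) - z = (z*((-10 + z)/(2*z)) + 6/z) - z = ((-5 + z/2) + 6/z) - z = (-5 + z/2 + 6/z) - z = -5 + 6/z - z/2)
60*K(sqrt(9 - 10)) = 60*(-5 + 6/(sqrt(9 - 10)) - sqrt(9 - 10)/2) = 60*(-5 + 6/(sqrt(-1)) - I/2) = 60*(-5 + 6/I - I/2) = 60*(-5 + 6*(-I) - I/2) = 60*(-5 - 6*I - I/2) = 60*(-5 - 13*I/2) = -300 - 390*I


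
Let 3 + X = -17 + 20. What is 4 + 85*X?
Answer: 4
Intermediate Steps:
X = 0 (X = -3 + (-17 + 20) = -3 + 3 = 0)
4 + 85*X = 4 + 85*0 = 4 + 0 = 4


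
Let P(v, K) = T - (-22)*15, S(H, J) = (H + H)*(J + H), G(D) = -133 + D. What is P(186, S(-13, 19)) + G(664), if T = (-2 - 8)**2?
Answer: 961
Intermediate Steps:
S(H, J) = 2*H*(H + J) (S(H, J) = (2*H)*(H + J) = 2*H*(H + J))
T = 100 (T = (-10)**2 = 100)
P(v, K) = 430 (P(v, K) = 100 - (-22)*15 = 100 - 1*(-330) = 100 + 330 = 430)
P(186, S(-13, 19)) + G(664) = 430 + (-133 + 664) = 430 + 531 = 961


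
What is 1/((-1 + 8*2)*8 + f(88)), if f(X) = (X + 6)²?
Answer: 1/8956 ≈ 0.00011166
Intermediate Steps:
f(X) = (6 + X)²
1/((-1 + 8*2)*8 + f(88)) = 1/((-1 + 8*2)*8 + (6 + 88)²) = 1/((-1 + 16)*8 + 94²) = 1/(15*8 + 8836) = 1/(120 + 8836) = 1/8956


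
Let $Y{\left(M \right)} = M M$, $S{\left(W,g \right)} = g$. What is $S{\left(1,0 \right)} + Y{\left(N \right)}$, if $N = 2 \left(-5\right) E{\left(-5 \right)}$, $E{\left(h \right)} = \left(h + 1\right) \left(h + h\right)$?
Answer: $160000$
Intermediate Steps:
$E{\left(h \right)} = 2 h \left(1 + h\right)$ ($E{\left(h \right)} = \left(1 + h\right) 2 h = 2 h \left(1 + h\right)$)
$N = -400$ ($N = 2 \left(-5\right) 2 \left(-5\right) \left(1 - 5\right) = - 10 \cdot 2 \left(-5\right) \left(-4\right) = \left(-10\right) 40 = -400$)
$Y{\left(M \right)} = M^{2}$
$S{\left(1,0 \right)} + Y{\left(N \right)} = 0 + \left(-400\right)^{2} = 0 + 160000 = 160000$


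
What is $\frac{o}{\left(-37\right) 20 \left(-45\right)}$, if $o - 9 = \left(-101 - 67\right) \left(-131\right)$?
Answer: $\frac{7339}{11100} \approx 0.66117$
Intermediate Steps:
$o = 22017$ ($o = 9 + \left(-101 - 67\right) \left(-131\right) = 9 - -22008 = 9 + 22008 = 22017$)
$\frac{o}{\left(-37\right) 20 \left(-45\right)} = \frac{22017}{\left(-37\right) 20 \left(-45\right)} = \frac{22017}{\left(-740\right) \left(-45\right)} = \frac{22017}{33300} = 22017 \cdot \frac{1}{33300} = \frac{7339}{11100}$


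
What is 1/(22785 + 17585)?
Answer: 1/40370 ≈ 2.4771e-5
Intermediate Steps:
1/(22785 + 17585) = 1/40370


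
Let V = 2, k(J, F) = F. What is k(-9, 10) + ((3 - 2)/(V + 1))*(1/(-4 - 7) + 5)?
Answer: 128/11 ≈ 11.636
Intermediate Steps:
k(-9, 10) + ((3 - 2)/(V + 1))*(1/(-4 - 7) + 5) = 10 + ((3 - 2)/(2 + 1))*(1/(-4 - 7) + 5) = 10 + (1/3)*(1/(-11) + 5) = 10 + (1*(⅓))*(-1/11 + 5) = 10 + (⅓)*(54/11) = 10 + 18/11 = 128/11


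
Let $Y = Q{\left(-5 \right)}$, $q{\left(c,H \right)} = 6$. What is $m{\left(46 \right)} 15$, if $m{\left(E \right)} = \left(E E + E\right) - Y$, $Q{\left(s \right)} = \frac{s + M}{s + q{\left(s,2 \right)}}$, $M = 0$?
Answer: $32505$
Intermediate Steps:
$Q{\left(s \right)} = \frac{s}{6 + s}$ ($Q{\left(s \right)} = \frac{s + 0}{s + 6} = \frac{s}{6 + s}$)
$Y = -5$ ($Y = - \frac{5}{6 - 5} = - \frac{5}{1} = \left(-5\right) 1 = -5$)
$m{\left(E \right)} = 5 + E + E^{2}$ ($m{\left(E \right)} = \left(E E + E\right) - -5 = \left(E^{2} + E\right) + 5 = \left(E + E^{2}\right) + 5 = 5 + E + E^{2}$)
$m{\left(46 \right)} 15 = \left(5 + 46 + 46^{2}\right) 15 = \left(5 + 46 + 2116\right) 15 = 2167 \cdot 15 = 32505$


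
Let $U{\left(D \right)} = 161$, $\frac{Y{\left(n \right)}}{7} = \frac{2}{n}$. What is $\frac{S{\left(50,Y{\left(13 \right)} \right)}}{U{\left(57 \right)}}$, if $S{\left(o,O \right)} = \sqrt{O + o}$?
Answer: $\frac{2 \sqrt{2158}}{2093} \approx 0.04439$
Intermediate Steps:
$Y{\left(n \right)} = \frac{14}{n}$ ($Y{\left(n \right)} = 7 \frac{2}{n} = \frac{14}{n}$)
$\frac{S{\left(50,Y{\left(13 \right)} \right)}}{U{\left(57 \right)}} = \frac{\sqrt{\frac{14}{13} + 50}}{161} = \sqrt{14 \cdot \frac{1}{13} + 50} \cdot \frac{1}{161} = \sqrt{\frac{14}{13} + 50} \cdot \frac{1}{161} = \sqrt{\frac{664}{13}} \cdot \frac{1}{161} = \frac{2 \sqrt{2158}}{13} \cdot \frac{1}{161} = \frac{2 \sqrt{2158}}{2093}$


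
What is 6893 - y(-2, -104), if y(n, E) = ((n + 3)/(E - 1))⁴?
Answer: 837848458124/121550625 ≈ 6893.0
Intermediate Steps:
y(n, E) = (3 + n)⁴/(-1 + E)⁴ (y(n, E) = ((3 + n)/(-1 + E))⁴ = (3 + n)⁴/(-1 + E)⁴)
6893 - y(-2, -104) = 6893 - (3 - 2)⁴/(-1 - 104)⁴ = 6893 - 1⁴/(-105)⁴ = 6893 - 1/121550625 = 837848458124/121550625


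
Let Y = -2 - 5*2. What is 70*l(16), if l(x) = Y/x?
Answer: -105/2 ≈ -52.500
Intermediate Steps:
Y = -12 (Y = -2 - 10 = -12)
l(x) = -12/x
70*l(16) = 70*(-12/16) = 70*(-12*1/16) = 70*(-¾) = -105/2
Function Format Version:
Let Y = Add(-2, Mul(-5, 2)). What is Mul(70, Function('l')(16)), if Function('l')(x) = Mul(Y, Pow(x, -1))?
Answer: Rational(-105, 2) ≈ -52.500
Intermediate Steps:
Y = -12 (Y = Add(-2, -10) = -12)
Function('l')(x) = Mul(-12, Pow(x, -1))
Mul(70, Function('l')(16)) = Mul(70, Mul(-12, Pow(16, -1))) = Mul(70, Mul(-12, Rational(1, 16))) = Mul(70, Rational(-3, 4)) = Rational(-105, 2)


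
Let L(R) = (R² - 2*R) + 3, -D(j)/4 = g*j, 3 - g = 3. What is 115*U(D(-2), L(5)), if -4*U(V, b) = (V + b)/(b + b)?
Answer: -115/8 ≈ -14.375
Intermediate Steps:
g = 0 (g = 3 - 1*3 = 3 - 3 = 0)
D(j) = 0 (D(j) = -0*j = -4*0 = 0)
L(R) = 3 + R² - 2*R
U(V, b) = -(V + b)/(8*b) (U(V, b) = -(V + b)/(4*(b + b)) = -(V + b)/(4*(2*b)) = -(V + b)*1/(2*b)/4 = -(V + b)/(8*b))
115*U(D(-2), L(5)) = 115*((-1*0 - (3 + 5² - 2*5))/(8*(3 + 5² - 2*5))) = 115*((0 - (3 + 25 - 10))/(8*(3 + 25 - 10))) = 115*((⅛)*(0 - 1*18)/18) = 115*((⅛)*(1/18)*(0 - 18)) = 115*((⅛)*(1/18)*(-18)) = 115*(-⅛) = -115/8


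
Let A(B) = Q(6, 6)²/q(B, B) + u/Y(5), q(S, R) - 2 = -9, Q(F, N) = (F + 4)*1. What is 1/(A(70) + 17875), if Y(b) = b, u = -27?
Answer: 35/624936 ≈ 5.6006e-5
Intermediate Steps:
Q(F, N) = 4 + F (Q(F, N) = (4 + F)*1 = 4 + F)
q(S, R) = -7 (q(S, R) = 2 - 9 = -7)
A(B) = -689/35 (A(B) = (4 + 6)²/(-7) - 27/5 = 10²*(-⅐) - 27*⅕ = 100*(-⅐) - 27/5 = -100/7 - 27/5 = -689/35)
1/(A(70) + 17875) = 1/(-689/35 + 17875) = 1/(624936/35) = 35/624936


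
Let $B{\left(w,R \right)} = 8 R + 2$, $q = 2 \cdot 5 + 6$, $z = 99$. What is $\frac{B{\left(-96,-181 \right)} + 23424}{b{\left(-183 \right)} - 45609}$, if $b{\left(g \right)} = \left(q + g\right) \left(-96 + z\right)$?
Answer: $- \frac{3663}{7685} \approx -0.47664$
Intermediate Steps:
$q = 16$ ($q = 10 + 6 = 16$)
$b{\left(g \right)} = 48 + 3 g$ ($b{\left(g \right)} = \left(16 + g\right) \left(-96 + 99\right) = \left(16 + g\right) 3 = 48 + 3 g$)
$B{\left(w,R \right)} = 2 + 8 R$
$\frac{B{\left(-96,-181 \right)} + 23424}{b{\left(-183 \right)} - 45609} = \frac{\left(2 + 8 \left(-181\right)\right) + 23424}{\left(48 + 3 \left(-183\right)\right) - 45609} = \frac{\left(2 - 1448\right) + 23424}{\left(48 - 549\right) - 45609} = \frac{-1446 + 23424}{-501 - 45609} = \frac{21978}{-46110} = 21978 \left(- \frac{1}{46110}\right) = - \frac{3663}{7685}$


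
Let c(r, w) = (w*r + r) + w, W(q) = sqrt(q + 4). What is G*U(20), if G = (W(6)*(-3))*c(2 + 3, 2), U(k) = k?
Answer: -1020*sqrt(10) ≈ -3225.5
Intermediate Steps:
W(q) = sqrt(4 + q)
c(r, w) = r + w + r*w (c(r, w) = (r*w + r) + w = (r + r*w) + w = r + w + r*w)
G = -51*sqrt(10) (G = (sqrt(4 + 6)*(-3))*((2 + 3) + 2 + (2 + 3)*2) = (sqrt(10)*(-3))*(5 + 2 + 5*2) = (-3*sqrt(10))*(5 + 2 + 10) = -3*sqrt(10)*17 = -51*sqrt(10) ≈ -161.28)
G*U(20) = -51*sqrt(10)*20 = -1020*sqrt(10)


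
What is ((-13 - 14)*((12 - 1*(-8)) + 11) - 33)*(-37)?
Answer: 32190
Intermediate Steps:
((-13 - 14)*((12 - 1*(-8)) + 11) - 33)*(-37) = (-27*((12 + 8) + 11) - 33)*(-37) = (-27*(20 + 11) - 33)*(-37) = (-27*31 - 33)*(-37) = (-837 - 33)*(-37) = -870*(-37) = 32190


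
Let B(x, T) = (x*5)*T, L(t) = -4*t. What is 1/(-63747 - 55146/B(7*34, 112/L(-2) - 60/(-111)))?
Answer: -45730/2915296053 ≈ -1.5686e-5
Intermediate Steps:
B(x, T) = 5*T*x (B(x, T) = (5*x)*T = 5*T*x)
1/(-63747 - 55146/B(7*34, 112/L(-2) - 60/(-111))) = 1/(-63747 - 55146*1/(1190*(112/((-4*(-2))) - 60/(-111)))) = 1/(-63747 - 55146*1/(1190*(112/8 - 60*(-1/111)))) = 1/(-63747 - 55146*1/(1190*(112*(1/8) + 20/37))) = 1/(-63747 - 55146*1/(1190*(14 + 20/37))) = 1/(-63747 - 55146/(5*(538/37)*238)) = 1/(-63747 - 55146/640220/37) = 1/(-63747 - 55146*37/640220) = 1/(-63747 - 145743/45730) = 1/(-2915296053/45730) = -45730/2915296053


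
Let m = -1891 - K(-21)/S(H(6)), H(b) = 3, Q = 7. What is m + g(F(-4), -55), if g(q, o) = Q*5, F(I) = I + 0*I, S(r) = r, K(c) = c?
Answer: -1849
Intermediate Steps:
F(I) = I (F(I) = I + 0 = I)
g(q, o) = 35 (g(q, o) = 7*5 = 35)
m = -1884 (m = -1891 - (-21)/3 = -1891 - 1*(-7) = -1891 + 7 = -1884)
m + g(F(-4), -55) = -1884 + 35 = -1849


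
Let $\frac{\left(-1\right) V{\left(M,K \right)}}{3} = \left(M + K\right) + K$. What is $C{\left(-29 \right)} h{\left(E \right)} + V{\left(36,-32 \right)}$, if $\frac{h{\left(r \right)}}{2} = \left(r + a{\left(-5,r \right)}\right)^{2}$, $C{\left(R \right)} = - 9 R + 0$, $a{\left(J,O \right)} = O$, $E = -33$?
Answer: $2273916$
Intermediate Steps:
$C{\left(R \right)} = - 9 R$
$V{\left(M,K \right)} = - 6 K - 3 M$ ($V{\left(M,K \right)} = - 3 \left(\left(M + K\right) + K\right) = - 3 \left(\left(K + M\right) + K\right) = - 3 \left(M + 2 K\right) = - 6 K - 3 M$)
$h{\left(r \right)} = 8 r^{2}$ ($h{\left(r \right)} = 2 \left(r + r\right)^{2} = 2 \left(2 r\right)^{2} = 2 \cdot 4 r^{2} = 8 r^{2}$)
$C{\left(-29 \right)} h{\left(E \right)} + V{\left(36,-32 \right)} = \left(-9\right) \left(-29\right) 8 \left(-33\right)^{2} - -84 = 261 \cdot 8 \cdot 1089 + \left(192 - 108\right) = 261 \cdot 8712 + 84 = 2273832 + 84 = 2273916$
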